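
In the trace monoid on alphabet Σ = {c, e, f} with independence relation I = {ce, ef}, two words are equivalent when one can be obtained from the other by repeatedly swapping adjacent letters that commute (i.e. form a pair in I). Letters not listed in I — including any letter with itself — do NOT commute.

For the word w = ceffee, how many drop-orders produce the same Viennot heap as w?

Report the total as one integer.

20

piece 0:c — minimal
piece 1:e — minimal
piece 2:f rests on {0:c}
piece 3:f rests on {2:f}
piece 4:e rests on {1:e}
piece 5:e rests on {4:e}
minimal pieces: {0:c, 1:e}
ways to finish when only these pieces remain (= sum over removing one remaining piece with nothing left below it):
  1 left: {3}→1  {5}→1
  2 left: {2,3}→1  {3,5}→2  {4,5}→1
  3 left: {0,2,3}→1  {1,4,5}→1  {2,3,5}→3  {3,4,5}→3
  4 left: {0,2,3,5}→4  {1,3,4,5}→4  {2,3,4,5}→6
  placing 0:c first → 10 extensions
  placing 1:e first → 10 extensions
total linear extensions = 20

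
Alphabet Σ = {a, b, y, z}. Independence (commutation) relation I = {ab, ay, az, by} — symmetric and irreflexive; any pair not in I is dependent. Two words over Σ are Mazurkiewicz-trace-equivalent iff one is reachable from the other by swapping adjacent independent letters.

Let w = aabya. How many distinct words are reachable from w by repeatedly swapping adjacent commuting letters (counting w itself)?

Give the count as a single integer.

0(a) covers ∅
1(a) covers 0:a
2(b) covers ∅
3(y) covers ∅
4(a) covers 1:a
floor of heap: 0:a, 2:b, 3:y
completions by unplaced set U, small U first (add the entries for U minus each lowest piece of U):
  |U|=1: {2}:1  {3}:1  {4}:1
  |U|=2: {1,4}:1  {2,3}:2  {2,4}:2  {3,4}:2
  |U|=3: {0,1,4}:1  {1,2,4}:3  {1,3,4}:3  {2,3,4}:6
  start at 0(a): 12
  start at 2(b): 4
  start at 3(y): 4
sum over floor = 20

20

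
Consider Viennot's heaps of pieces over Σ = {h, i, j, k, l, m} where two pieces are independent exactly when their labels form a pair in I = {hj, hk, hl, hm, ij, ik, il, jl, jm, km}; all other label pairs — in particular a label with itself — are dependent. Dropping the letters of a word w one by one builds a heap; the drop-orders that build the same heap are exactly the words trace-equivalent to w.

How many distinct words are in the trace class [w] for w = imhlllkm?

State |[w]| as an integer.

#0=i has no predecessor
#1=m depends on [0:i]
#2=h depends on [0:i]
#3=l depends on [1:m]
#4=l depends on [3:l]
#5=l depends on [4:l]
#6=k depends on [5:l]
#7=m depends on [5:l]
sources: [0:i]
N(rest) = Σ N(rest − s) over sources s of rest; N(one piece) = 1:
  size 1 → [2]=1  [6]=1  [7]=1
  size 2 → [2,6]=2  [2,7]=2  [6,7]=2
  size 3 → [2,6,7]=6  [5,6,7]=2
  size 4 → [2,5,6,7]=8  [4,5,6,7]=2
  size 5 → [2,4,5,6,7]=10  [3,4,5,6,7]=2
  size 6 → [1,3,4,5,6,7]=2  [2,3,4,5,6,7]=12
  first=0(i) contributes 14

14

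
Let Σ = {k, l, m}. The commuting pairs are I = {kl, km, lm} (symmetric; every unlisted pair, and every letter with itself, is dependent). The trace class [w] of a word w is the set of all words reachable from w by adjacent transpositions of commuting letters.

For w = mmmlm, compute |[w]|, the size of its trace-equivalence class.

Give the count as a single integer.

drop 0:m onto floor
drop 1:m onto {0:m}
drop 2:m onto {1:m}
drop 3:l onto floor
drop 4:m onto {2:m}
ground layer = {0:m, 3:l}
drop-orders for the pieces not yet dropped (sum over which currently-grounded one goes next):
  1 to go: {3} 1  {4} 1
  2 to go: {2,4} 1  {3,4} 2
  3 to go: {1,2,4} 1  {2,3,4} 3
  if 0:m drops first: 4 orders
  if 3:l drops first: 1 orders
heap linearizations: 5

5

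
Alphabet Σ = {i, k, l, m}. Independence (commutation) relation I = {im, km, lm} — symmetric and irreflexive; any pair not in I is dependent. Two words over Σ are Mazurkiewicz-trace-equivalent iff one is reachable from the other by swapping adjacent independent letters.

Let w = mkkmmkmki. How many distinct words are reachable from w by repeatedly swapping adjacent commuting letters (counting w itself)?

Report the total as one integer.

126

0(m) covers ∅
1(k) covers ∅
2(k) covers 1:k
3(m) covers 0:m
4(m) covers 3:m
5(k) covers 2:k
6(m) covers 4:m
7(k) covers 5:k
8(i) covers 7:k
floor of heap: 0:m, 1:k
completions by unplaced set U, small U first (add the entries for U minus each lowest piece of U):
  |U|=1: {6}:1  {8}:1
  |U|=2: {4,6}:1  {6,8}:2  {7,8}:1
  |U|=3: {3,4,6}:1  {4,6,8}:3  {5,7,8}:1  {6,7,8}:3
  |U|=4: {0,3,4,6}:1  {2,5,7,8}:1  {3,4,6,8}:4  {4,6,7,8}:6  {5,6,7,8}:4
  |U|=5: {0,3,4,6,8}:5  {1,2,5,7,8}:1  {2,5,6,7,8}:5  {3,4,6,7,8}:10  {4,5,6,7,8}:10
  |U|=6: {0,3,4,6,7,8}:15  {1,2,5,6,7,8}:6  {2,4,5,6,7,8}:15  {3,4,5,6,7,8}:20
  |U|=7: {0,3,4,5,6,7,8}:35  {1,2,4,5,6,7,8}:21  {2,3,4,5,6,7,8}:35
  start at 0(m): 56
  start at 1(k): 70
sum over floor = 126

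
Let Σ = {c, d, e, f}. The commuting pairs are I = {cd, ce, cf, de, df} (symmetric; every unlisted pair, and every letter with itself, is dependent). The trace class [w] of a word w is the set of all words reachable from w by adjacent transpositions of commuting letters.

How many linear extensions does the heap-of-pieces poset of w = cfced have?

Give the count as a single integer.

piece 0:c — minimal
piece 1:f — minimal
piece 2:c rests on {0:c}
piece 3:e rests on {1:f}
piece 4:d — minimal
minimal pieces: {0:c, 1:f, 4:d}
ways to finish when only these pieces remain (= sum over removing one remaining piece with nothing left below it):
  1 left: {2}→1  {3}→1  {4}→1
  2 left: {0,2}→1  {1,3}→1  {2,3}→2  {2,4}→2  {3,4}→2
  3 left: {0,2,3}→3  {0,2,4}→3  {1,2,3}→3  {1,3,4}→3  {2,3,4}→6
  placing 0:c first → 12 extensions
  placing 1:f first → 12 extensions
  placing 4:d first → 6 extensions
total linear extensions = 30

30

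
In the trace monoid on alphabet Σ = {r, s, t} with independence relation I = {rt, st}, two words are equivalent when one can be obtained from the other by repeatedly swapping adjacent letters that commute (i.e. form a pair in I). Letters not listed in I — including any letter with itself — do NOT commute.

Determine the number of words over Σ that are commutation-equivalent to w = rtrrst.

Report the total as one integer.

drop 0:r onto floor
drop 1:t onto floor
drop 2:r onto {0:r}
drop 3:r onto {2:r}
drop 4:s onto {3:r}
drop 5:t onto {1:t}
ground layer = {0:r, 1:t}
drop-orders for the pieces not yet dropped (sum over which currently-grounded one goes next):
  1 to go: {4} 1  {5} 1
  2 to go: {1,5} 1  {3,4} 1  {4,5} 2
  3 to go: {1,4,5} 3  {2,3,4} 1  {3,4,5} 3
  4 to go: {0,2,3,4} 1  {1,3,4,5} 6  {2,3,4,5} 4
  if 0:r drops first: 10 orders
  if 1:t drops first: 5 orders
heap linearizations: 15

15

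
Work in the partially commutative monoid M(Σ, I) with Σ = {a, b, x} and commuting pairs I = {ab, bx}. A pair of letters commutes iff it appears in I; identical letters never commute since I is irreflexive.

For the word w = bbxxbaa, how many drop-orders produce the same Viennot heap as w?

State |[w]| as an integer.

piece 0:b — minimal
piece 1:b rests on {0:b}
piece 2:x — minimal
piece 3:x rests on {2:x}
piece 4:b rests on {1:b}
piece 5:a rests on {3:x}
piece 6:a rests on {5:a}
minimal pieces: {0:b, 2:x}
ways to finish when only these pieces remain (= sum over removing one remaining piece with nothing left below it):
  1 left: {4}→1  {6}→1
  2 left: {1,4}→1  {4,6}→2  {5,6}→1
  3 left: {0,1,4}→1  {1,4,6}→3  {3,5,6}→1  {4,5,6}→3
  4 left: {0,1,4,6}→4  {1,4,5,6}→6  {2,3,5,6}→1  {3,4,5,6}→4
  5 left: {0,1,4,5,6}→10  {1,3,4,5,6}→10  {2,3,4,5,6}→5
  placing 0:b first → 15 extensions
  placing 2:x first → 20 extensions
total linear extensions = 35

35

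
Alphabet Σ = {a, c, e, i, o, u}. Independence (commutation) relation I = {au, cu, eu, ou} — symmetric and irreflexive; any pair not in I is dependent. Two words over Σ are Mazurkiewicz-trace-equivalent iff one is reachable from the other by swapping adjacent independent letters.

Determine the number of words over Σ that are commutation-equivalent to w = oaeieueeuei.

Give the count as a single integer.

15

drop 0:o onto floor
drop 1:a onto {0:o}
drop 2:e onto {1:a}
drop 3:i onto {2:e}
drop 4:e onto {3:i}
drop 5:u onto {3:i}
drop 6:e onto {4:e}
drop 7:e onto {6:e}
drop 8:u onto {5:u}
drop 9:e onto {7:e}
drop 10:i onto {8:u, 9:e}
ground layer = {0:o}
drop-orders for the pieces not yet dropped (sum over which currently-grounded one goes next):
  1 to go: {10} 1
  2 to go: {8,10} 1  {9,10} 1
  3 to go: {5,8,10} 1  {7,9,10} 1  {8,9,10} 2
  4 to go: {5,8,9,10} 3  {6,7,9,10} 1  {7,8,9,10} 3
  5 to go: {4,6,7,9,10} 1  {5,7,8,9,10} 6  {6,7,8,9,10} 4
  6 to go: {4,6,7,8,9,10} 5  {5,6,7,8,9,10} 10
  7 to go: {4,5,6,7,8,9,10} 15
  8 to go: {3,4,5,6,7,8,9,10} 15
  9 to go: {2,3,4,5,6,7,8,9,10} 15
  if 0:o drops first: 15 orders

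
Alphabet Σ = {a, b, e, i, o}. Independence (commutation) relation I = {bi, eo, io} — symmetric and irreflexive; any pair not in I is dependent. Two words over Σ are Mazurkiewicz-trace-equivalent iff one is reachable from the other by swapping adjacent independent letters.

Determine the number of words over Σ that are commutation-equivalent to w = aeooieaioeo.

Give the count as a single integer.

drop 0:a onto floor
drop 1:e onto {0:a}
drop 2:o onto {0:a}
drop 3:o onto {2:o}
drop 4:i onto {1:e}
drop 5:e onto {4:i}
drop 6:a onto {3:o, 5:e}
drop 7:i onto {6:a}
drop 8:o onto {6:a}
drop 9:e onto {7:i}
drop 10:o onto {8:o}
ground layer = {0:a}
drop-orders for the pieces not yet dropped (sum over which currently-grounded one goes next):
  1 to go: {9} 1  {10} 1
  2 to go: {7,9} 1  {8,10} 1  {9,10} 2
  3 to go: {7,9,10} 3  {8,9,10} 3
  4 to go: {7,8,9,10} 6
  5 to go: {6,7,8,9,10} 6
  6 to go: {3,6,7,8,9,10} 6  {5,6,7,8,9,10} 6
  7 to go: {2,3,6,7,8,9,10} 6  {3,5,6,7,8,9,10} 12  {4,5,6,7,8,9,10} 6
  8 to go: {1,4,5,6,7,8,9,10} 6  {2,3,5,6,7,8,9,10} 18  {3,4,5,6,7,8,9,10} 18
  9 to go: {1,3,4,5,6,7,8,9,10} 24  {2,3,4,5,6,7,8,9,10} 36
  if 0:a drops first: 60 orders

60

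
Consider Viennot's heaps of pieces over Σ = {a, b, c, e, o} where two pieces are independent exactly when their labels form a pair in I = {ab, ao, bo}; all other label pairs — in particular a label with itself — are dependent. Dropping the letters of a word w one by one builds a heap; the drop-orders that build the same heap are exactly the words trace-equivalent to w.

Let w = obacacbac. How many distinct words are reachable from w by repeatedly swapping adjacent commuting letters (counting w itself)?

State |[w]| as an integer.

0(o) covers ∅
1(b) covers ∅
2(a) covers ∅
3(c) covers 0:o, 1:b, 2:a
4(a) covers 3:c
5(c) covers 4:a
6(b) covers 5:c
7(a) covers 5:c
8(c) covers 6:b, 7:a
floor of heap: 0:o, 1:b, 2:a
completions by unplaced set U, small U first (add the entries for U minus each lowest piece of U):
  |U|=1: {8}:1
  |U|=2: {6,8}:1  {7,8}:1
  |U|=3: {6,7,8}:2
  |U|=4: {5,6,7,8}:2
  |U|=5: {4,5,6,7,8}:2
  |U|=6: {3,4,5,6,7,8}:2
  |U|=7: {0,3,4,5,6,7,8}:2  {1,3,4,5,6,7,8}:2  {2,3,4,5,6,7,8}:2
  start at 0(o): 4
  start at 1(b): 4
  start at 2(a): 4
sum over floor = 12

12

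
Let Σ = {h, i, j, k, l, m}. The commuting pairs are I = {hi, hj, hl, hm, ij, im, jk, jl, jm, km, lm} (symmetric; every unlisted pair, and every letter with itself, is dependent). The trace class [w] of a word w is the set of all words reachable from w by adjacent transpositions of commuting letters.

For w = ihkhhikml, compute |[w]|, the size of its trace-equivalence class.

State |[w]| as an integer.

54

drop 0:i onto floor
drop 1:h onto floor
drop 2:k onto {0:i, 1:h}
drop 3:h onto {2:k}
drop 4:h onto {3:h}
drop 5:i onto {2:k}
drop 6:k onto {4:h, 5:i}
drop 7:m onto floor
drop 8:l onto {6:k}
ground layer = {0:i, 1:h, 7:m}
drop-orders for the pieces not yet dropped (sum over which currently-grounded one goes next):
  1 to go: {7} 1  {8} 1
  2 to go: {6,8} 1  {7,8} 2
  3 to go: {4,6,8} 1  {5,6,8} 1  {6,7,8} 3
  4 to go: {3,4,6,8} 1  {4,5,6,8} 2  {4,6,7,8} 4  {5,6,7,8} 4
  5 to go: {3,4,5,6,8} 3  {3,4,6,7,8} 5  {4,5,6,7,8} 10
  6 to go: {2,3,4,5,6,8} 3  {3,4,5,6,7,8} 18
  7 to go: {0,2,3,4,5,6,8} 3  {1,2,3,4,5,6,8} 3  {2,3,4,5,6,7,8} 21
  if 0:i drops first: 24 orders
  if 1:h drops first: 24 orders
  if 7:m drops first: 6 orders
heap linearizations: 54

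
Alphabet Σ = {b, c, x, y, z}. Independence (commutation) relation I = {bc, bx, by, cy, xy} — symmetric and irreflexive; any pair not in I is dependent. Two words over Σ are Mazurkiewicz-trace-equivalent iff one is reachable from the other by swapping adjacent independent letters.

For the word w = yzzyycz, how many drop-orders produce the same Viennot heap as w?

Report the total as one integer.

3

0(y) covers ∅
1(z) covers 0:y
2(z) covers 1:z
3(y) covers 2:z
4(y) covers 3:y
5(c) covers 2:z
6(z) covers 4:y, 5:c
floor of heap: 0:y
completions by unplaced set U, small U first (add the entries for U minus each lowest piece of U):
  |U|=1: {6}:1
  |U|=2: {4,6}:1  {5,6}:1
  |U|=3: {3,4,6}:1  {4,5,6}:2
  |U|=4: {3,4,5,6}:3
  |U|=5: {2,3,4,5,6}:3
  start at 0(y): 3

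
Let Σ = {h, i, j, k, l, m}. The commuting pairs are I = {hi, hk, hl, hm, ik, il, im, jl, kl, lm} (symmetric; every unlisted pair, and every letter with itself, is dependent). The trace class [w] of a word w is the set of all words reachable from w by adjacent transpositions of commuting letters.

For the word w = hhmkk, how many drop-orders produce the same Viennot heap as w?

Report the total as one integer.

0(h) covers ∅
1(h) covers 0:h
2(m) covers ∅
3(k) covers 2:m
4(k) covers 3:k
floor of heap: 0:h, 2:m
completions by unplaced set U, small U first (add the entries for U minus each lowest piece of U):
  |U|=1: {1}:1  {4}:1
  |U|=2: {0,1}:1  {1,4}:2  {3,4}:1
  |U|=3: {0,1,4}:3  {1,3,4}:3  {2,3,4}:1
  start at 0(h): 4
  start at 2(m): 6
sum over floor = 10

10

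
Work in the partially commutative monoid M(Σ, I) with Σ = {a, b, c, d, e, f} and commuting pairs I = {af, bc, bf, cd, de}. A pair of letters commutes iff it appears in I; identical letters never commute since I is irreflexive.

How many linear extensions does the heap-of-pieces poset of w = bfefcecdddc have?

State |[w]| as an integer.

70

0(b) covers ∅
1(f) covers ∅
2(e) covers 0:b, 1:f
3(f) covers 2:e
4(c) covers 3:f
5(e) covers 4:c
6(c) covers 5:e
7(d) covers 3:f
8(d) covers 7:d
9(d) covers 8:d
10(c) covers 6:c
floor of heap: 0:b, 1:f
completions by unplaced set U, small U first (add the entries for U minus each lowest piece of U):
  |U|=1: {9}:1  {10}:1
  |U|=2: {6,10}:1  {8,9}:1  {9,10}:2
  |U|=3: {5,6,10}:1  {6,9,10}:3  {7,8,9}:1  {8,9,10}:3
  |U|=4: {4,5,6,10}:1  {5,6,9,10}:4  {6,8,9,10}:6  {7,8,9,10}:4
  |U|=5: {4,5,6,9,10}:5  {5,6,8,9,10}:10  {6,7,8,9,10}:10
  |U|=6: {4,5,6,8,9,10}:15  {5,6,7,8,9,10}:20
  |U|=7: {4,5,6,7,8,9,10}:35
  |U|=8: {3,4,5,6,7,8,9,10}:35
  |U|=9: {2,3,4,5,6,7,8,9,10}:35
  start at 0(b): 35
  start at 1(f): 35
sum over floor = 70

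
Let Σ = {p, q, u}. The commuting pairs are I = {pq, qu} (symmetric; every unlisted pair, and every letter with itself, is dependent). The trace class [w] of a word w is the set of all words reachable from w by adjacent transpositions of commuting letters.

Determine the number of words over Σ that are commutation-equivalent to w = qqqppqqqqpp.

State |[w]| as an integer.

piece 0:q — minimal
piece 1:q rests on {0:q}
piece 2:q rests on {1:q}
piece 3:p — minimal
piece 4:p rests on {3:p}
piece 5:q rests on {2:q}
piece 6:q rests on {5:q}
piece 7:q rests on {6:q}
piece 8:q rests on {7:q}
piece 9:p rests on {4:p}
piece 10:p rests on {9:p}
minimal pieces: {0:q, 3:p}
ways to finish when only these pieces remain (= sum over removing one remaining piece with nothing left below it):
  1 left: {8}→1  {10}→1
  2 left: {7,8}→1  {8,10}→2  {9,10}→1
  3 left: {4,9,10}→1  {6,7,8}→1  {7,8,10}→3  {8,9,10}→3
  4 left: {3,4,9,10}→1  {4,8,9,10}→4  {5,6,7,8}→1  {6,7,8,10}→4  {7,8,9,10}→6
  5 left: {2,5,6,7,8}→1  {3,4,8,9,10}→5  {4,7,8,9,10}→10  {5,6,7,8,10}→5  {6,7,8,9,10}→10
  6 left: {1,2,5,6,7,8}→1  {2,5,6,7,8,10}→6  {3,4,7,8,9,10}→15  {4,6,7,8,9,10}→20  {5,6,7,8,9,10}→15
  7 left: {0,1,2,5,6,7,8}→1  {1,2,5,6,7,8,10}→7  {2,5,6,7,8,9,10}→21  {3,4,6,7,8,9,10}→35  {4,5,6,7,8,9,10}→35
  8 left: {0,1,2,5,6,7,8,10}→8  {1,2,5,6,7,8,9,10}→28  {2,4,5,6,7,8,9,10}→56  {3,4,5,6,7,8,9,10}→70
  9 left: {0,1,2,5,6,7,8,9,10}→36  {1,2,4,5,6,7,8,9,10}→84  {2,3,4,5,6,7,8,9,10}→126
  placing 0:q first → 210 extensions
  placing 3:p first → 120 extensions
total linear extensions = 330

330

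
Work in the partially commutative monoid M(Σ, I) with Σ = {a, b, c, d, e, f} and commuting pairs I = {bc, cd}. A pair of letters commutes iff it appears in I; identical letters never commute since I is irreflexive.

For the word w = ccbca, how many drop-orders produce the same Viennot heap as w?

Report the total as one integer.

0(c) covers ∅
1(c) covers 0:c
2(b) covers ∅
3(c) covers 1:c
4(a) covers 2:b, 3:c
floor of heap: 0:c, 2:b
completions by unplaced set U, small U first (add the entries for U minus each lowest piece of U):
  |U|=1: {4}:1
  |U|=2: {2,4}:1  {3,4}:1
  |U|=3: {1,3,4}:1  {2,3,4}:2
  start at 0(c): 3
  start at 2(b): 1
sum over floor = 4

4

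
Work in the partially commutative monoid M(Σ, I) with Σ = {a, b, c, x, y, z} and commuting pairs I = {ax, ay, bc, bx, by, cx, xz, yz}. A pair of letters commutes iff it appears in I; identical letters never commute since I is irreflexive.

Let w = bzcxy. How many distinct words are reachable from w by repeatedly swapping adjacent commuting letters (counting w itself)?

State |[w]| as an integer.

4

piece 0:b — minimal
piece 1:z rests on {0:b}
piece 2:c rests on {1:z}
piece 3:x — minimal
piece 4:y rests on {2:c, 3:x}
minimal pieces: {0:b, 3:x}
ways to finish when only these pieces remain (= sum over removing one remaining piece with nothing left below it):
  1 left: {4}→1
  2 left: {2,4}→1  {3,4}→1
  3 left: {1,2,4}→1  {2,3,4}→2
  placing 0:b first → 3 extensions
  placing 3:x first → 1 extensions
total linear extensions = 4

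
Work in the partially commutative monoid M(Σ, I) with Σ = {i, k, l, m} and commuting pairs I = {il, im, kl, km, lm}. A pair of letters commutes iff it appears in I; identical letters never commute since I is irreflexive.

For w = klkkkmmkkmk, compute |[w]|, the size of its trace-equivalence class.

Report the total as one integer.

1320

drop 0:k onto floor
drop 1:l onto floor
drop 2:k onto {0:k}
drop 3:k onto {2:k}
drop 4:k onto {3:k}
drop 5:m onto floor
drop 6:m onto {5:m}
drop 7:k onto {4:k}
drop 8:k onto {7:k}
drop 9:m onto {6:m}
drop 10:k onto {8:k}
ground layer = {0:k, 1:l, 5:m}
drop-orders for the pieces not yet dropped (sum over which currently-grounded one goes next):
  1 to go: {1} 1  {9} 1  {10} 1
  2 to go: {1,9} 2  {1,10} 2  {6,9} 1  {8,10} 1  {9,10} 2
  3 to go: {1,6,9} 3  {1,8,10} 3  {1,9,10} 6  {5,6,9} 1  {6,9,10} 3  {7,8,10} 1  {8,9,10} 3
  4 to go: {1,5,6,9} 4  {1,6,9,10} 12  {1,7,8,10} 4  {1,8,9,10} 12  {4,7,8,10} 1  {5,6,9,10} 4  {6,8,9,10} 6  {7,8,9,10} 4
  5 to go: {1,4,7,8,10} 5  {1,5,6,9,10} 20  {1,6,8,9,10} 30  {1,7,8,9,10} 20  {3,4,7,8,10} 1  {4,7,8,9,10} 5  {5,6,8,9,10} 10  {6,7,8,9,10} 10
  6 to go: {1,3,4,7,8,10} 6  {1,4,7,8,9,10} 30  {1,5,6,8,9,10} 60  {1,6,7,8,9,10} 60  {2,3,4,7,8,10} 1  {3,4,7,8,9,10} 6  {4,6,7,8,9,10} 15  {5,6,7,8,9,10} 20
  7 to go: {0,2,3,4,7,8,10} 1  {1,2,3,4,7,8,10} 7  {1,3,4,7,8,9,10} 42  {1,4,6,7,8,9,10} 105  {1,5,6,7,8,9,10} 140  {2,3,4,7,8,9,10} 7  {3,4,6,7,8,9,10} 21  {4,5,6,7,8,9,10} 35
  8 to go: {0,1,2,3,4,7,8,10} 8  {0,2,3,4,7,8,9,10} 8  {1,2,3,4,7,8,9,10} 56  {1,3,4,6,7,8,9,10} 168  {1,4,5,6,7,8,9,10} 280  {2,3,4,6,7,8,9,10} 28  {3,4,5,6,7,8,9,10} 56
  9 to go: {0,1,2,3,4,7,8,9,10} 72  {0,2,3,4,6,7,8,9,10} 36  {1,2,3,4,6,7,8,9,10} 252  {1,3,4,5,6,7,8,9,10} 504  {2,3,4,5,6,7,8,9,10} 84
  if 0:k drops first: 840 orders
  if 1:l drops first: 120 orders
  if 5:m drops first: 360 orders
heap linearizations: 1320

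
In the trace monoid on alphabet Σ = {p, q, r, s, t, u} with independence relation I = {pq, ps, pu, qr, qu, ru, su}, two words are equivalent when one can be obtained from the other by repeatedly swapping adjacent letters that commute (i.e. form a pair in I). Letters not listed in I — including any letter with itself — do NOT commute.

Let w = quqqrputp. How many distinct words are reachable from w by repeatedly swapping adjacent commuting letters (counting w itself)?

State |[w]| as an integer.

#0=q has no predecessor
#1=u has no predecessor
#2=q depends on [0:q]
#3=q depends on [2:q]
#4=r has no predecessor
#5=p depends on [4:r]
#6=u depends on [1:u]
#7=t depends on [3:q, 5:p, 6:u]
#8=p depends on [7:t]
sources: [0:q, 1:u, 4:r]
N(rest) = Σ N(rest − s) over sources s of rest; N(one piece) = 1:
  size 1 → [8]=1
  size 2 → [7,8]=1
  size 3 → [3,7,8]=1  [5,7,8]=1  [6,7,8]=1
  size 4 → [1,6,7,8]=1  [2,3,7,8]=1  [3,5,7,8]=2  [3,6,7,8]=2  [4,5,7,8]=1  [5,6,7,8]=2
  size 5 → [0,2,3,7,8]=1  [1,3,6,7,8]=3  [1,5,6,7,8]=3  [2,3,5,7,8]=3  [2,3,6,7,8]=3  [3,4,5,7,8]=3  [3,5,6,7,8]=6  [4,5,6,7,8]=3
  size 6 → [0,2,3,5,7,8]=4  [0,2,3,6,7,8]=4  [1,2,3,6,7,8]=6  [1,3,5,6,7,8]=12  [1,4,5,6,7,8]=6  [2,3,4,5,7,8]=6  [2,3,5,6,7,8]=12  [3,4,5,6,7,8]=12
  size 7 → [0,1,2,3,6,7,8]=10  [0,2,3,4,5,7,8]=10  [0,2,3,5,6,7,8]=20  [1,2,3,5,6,7,8]=30  [1,3,4,5,6,7,8]=30  [2,3,4,5,6,7,8]=30
  first=0(q) contributes 90
  first=1(u) contributes 60
  first=4(r) contributes 60
|[w]| = 210

210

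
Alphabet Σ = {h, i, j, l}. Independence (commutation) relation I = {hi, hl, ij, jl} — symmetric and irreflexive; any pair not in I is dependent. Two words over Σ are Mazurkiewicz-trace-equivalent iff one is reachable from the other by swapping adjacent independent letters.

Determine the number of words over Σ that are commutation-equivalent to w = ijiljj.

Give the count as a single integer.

20

piece 0:i — minimal
piece 1:j — minimal
piece 2:i rests on {0:i}
piece 3:l rests on {2:i}
piece 4:j rests on {1:j}
piece 5:j rests on {4:j}
minimal pieces: {0:i, 1:j}
ways to finish when only these pieces remain (= sum over removing one remaining piece with nothing left below it):
  1 left: {3}→1  {5}→1
  2 left: {2,3}→1  {3,5}→2  {4,5}→1
  3 left: {0,2,3}→1  {1,4,5}→1  {2,3,5}→3  {3,4,5}→3
  4 left: {0,2,3,5}→4  {1,3,4,5}→4  {2,3,4,5}→6
  placing 0:i first → 10 extensions
  placing 1:j first → 10 extensions
total linear extensions = 20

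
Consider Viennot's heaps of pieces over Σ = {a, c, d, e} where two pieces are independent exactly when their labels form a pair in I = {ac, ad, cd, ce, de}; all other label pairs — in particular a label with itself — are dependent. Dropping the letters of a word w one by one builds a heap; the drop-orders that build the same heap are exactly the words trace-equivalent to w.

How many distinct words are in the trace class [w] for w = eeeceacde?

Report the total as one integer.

drop 0:e onto floor
drop 1:e onto {0:e}
drop 2:e onto {1:e}
drop 3:c onto floor
drop 4:e onto {2:e}
drop 5:a onto {4:e}
drop 6:c onto {3:c}
drop 7:d onto floor
drop 8:e onto {5:a}
ground layer = {0:e, 3:c, 7:d}
drop-orders for the pieces not yet dropped (sum over which currently-grounded one goes next):
  1 to go: {6} 1  {7} 1  {8} 1
  2 to go: {3,6} 1  {5,8} 1  {6,7} 2  {6,8} 2  {7,8} 2
  3 to go: {3,6,7} 3  {3,6,8} 3  {4,5,8} 1  {5,6,8} 3  {5,7,8} 3  {6,7,8} 6
  4 to go: {2,4,5,8} 1  {3,5,6,8} 6  {3,6,7,8} 12  {4,5,6,8} 4  {4,5,7,8} 4  {5,6,7,8} 12
  5 to go: {1,2,4,5,8} 1  {2,4,5,6,8} 5  {2,4,5,7,8} 5  {3,4,5,6,8} 10  {3,5,6,7,8} 30  {4,5,6,7,8} 20
  6 to go: {0,1,2,4,5,8} 1  {1,2,4,5,6,8} 6  {1,2,4,5,7,8} 6  {2,3,4,5,6,8} 15  {2,4,5,6,7,8} 30  {3,4,5,6,7,8} 60
  7 to go: {0,1,2,4,5,6,8} 7  {0,1,2,4,5,7,8} 7  {1,2,3,4,5,6,8} 21  {1,2,4,5,6,7,8} 42  {2,3,4,5,6,7,8} 105
  if 0:e drops first: 168 orders
  if 3:c drops first: 56 orders
  if 7:d drops first: 28 orders
heap linearizations: 252

252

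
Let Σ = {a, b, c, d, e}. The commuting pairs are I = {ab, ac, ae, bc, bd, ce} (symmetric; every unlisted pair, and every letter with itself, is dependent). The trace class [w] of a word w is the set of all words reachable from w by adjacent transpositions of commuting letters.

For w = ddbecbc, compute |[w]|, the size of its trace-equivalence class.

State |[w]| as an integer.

22

piece 0:d — minimal
piece 1:d rests on {0:d}
piece 2:b — minimal
piece 3:e rests on {1:d, 2:b}
piece 4:c rests on {1:d}
piece 5:b rests on {3:e}
piece 6:c rests on {4:c}
minimal pieces: {0:d, 2:b}
ways to finish when only these pieces remain (= sum over removing one remaining piece with nothing left below it):
  1 left: {5}→1  {6}→1
  2 left: {3,5}→1  {4,6}→1  {5,6}→2
  3 left: {2,3,5}→1  {3,5,6}→3  {4,5,6}→3
  4 left: {2,3,5,6}→4  {3,4,5,6}→6
  5 left: {1,3,4,5,6}→6  {2,3,4,5,6}→10
  placing 0:d first → 16 extensions
  placing 2:b first → 6 extensions
total linear extensions = 22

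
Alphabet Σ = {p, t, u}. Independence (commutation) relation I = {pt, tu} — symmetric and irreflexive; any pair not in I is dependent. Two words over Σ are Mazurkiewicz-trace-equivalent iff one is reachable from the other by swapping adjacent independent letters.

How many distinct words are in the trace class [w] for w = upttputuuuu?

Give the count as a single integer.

piece 0:u — minimal
piece 1:p rests on {0:u}
piece 2:t — minimal
piece 3:t rests on {2:t}
piece 4:p rests on {1:p}
piece 5:u rests on {4:p}
piece 6:t rests on {3:t}
piece 7:u rests on {5:u}
piece 8:u rests on {7:u}
piece 9:u rests on {8:u}
piece 10:u rests on {9:u}
minimal pieces: {0:u, 2:t}
ways to finish when only these pieces remain (= sum over removing one remaining piece with nothing left below it):
  1 left: {6}→1  {10}→1
  2 left: {3,6}→1  {6,10}→2  {9,10}→1
  3 left: {2,3,6}→1  {3,6,10}→3  {6,9,10}→3  {8,9,10}→1
  4 left: {2,3,6,10}→4  {3,6,9,10}→6  {6,8,9,10}→4  {7,8,9,10}→1
  5 left: {2,3,6,9,10}→10  {3,6,8,9,10}→10  {5,7,8,9,10}→1  {6,7,8,9,10}→5
  6 left: {2,3,6,8,9,10}→20  {3,6,7,8,9,10}→15  {4,5,7,8,9,10}→1  {5,6,7,8,9,10}→6
  7 left: {1,4,5,7,8,9,10}→1  {2,3,6,7,8,9,10}→35  {3,5,6,7,8,9,10}→21  {4,5,6,7,8,9,10}→7
  8 left: {0,1,4,5,7,8,9,10}→1  {1,4,5,6,7,8,9,10}→8  {2,3,5,6,7,8,9,10}→56  {3,4,5,6,7,8,9,10}→28
  9 left: {0,1,4,5,6,7,8,9,10}→9  {1,3,4,5,6,7,8,9,10}→36  {2,3,4,5,6,7,8,9,10}→84
  placing 0:u first → 120 extensions
  placing 2:t first → 45 extensions
total linear extensions = 165

165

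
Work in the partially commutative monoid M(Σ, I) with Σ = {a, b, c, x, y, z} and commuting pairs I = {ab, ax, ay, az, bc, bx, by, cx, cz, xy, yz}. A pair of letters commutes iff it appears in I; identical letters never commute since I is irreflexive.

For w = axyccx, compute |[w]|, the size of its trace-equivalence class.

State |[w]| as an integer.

drop 0:a onto floor
drop 1:x onto floor
drop 2:y onto floor
drop 3:c onto {0:a, 2:y}
drop 4:c onto {3:c}
drop 5:x onto {1:x}
ground layer = {0:a, 1:x, 2:y}
drop-orders for the pieces not yet dropped (sum over which currently-grounded one goes next):
  1 to go: {4} 1  {5} 1
  2 to go: {1,5} 1  {3,4} 1  {4,5} 2
  3 to go: {0,3,4} 1  {1,4,5} 3  {2,3,4} 1  {3,4,5} 3
  4 to go: {0,2,3,4} 2  {0,3,4,5} 4  {1,3,4,5} 6  {2,3,4,5} 4
  if 0:a drops first: 10 orders
  if 1:x drops first: 10 orders
  if 2:y drops first: 10 orders
heap linearizations: 30

30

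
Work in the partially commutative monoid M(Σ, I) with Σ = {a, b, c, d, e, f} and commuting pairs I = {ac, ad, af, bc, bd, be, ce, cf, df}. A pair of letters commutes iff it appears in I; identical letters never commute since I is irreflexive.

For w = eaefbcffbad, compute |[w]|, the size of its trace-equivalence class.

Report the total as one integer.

49

#0=e has no predecessor
#1=a depends on [0:e]
#2=e depends on [1:a]
#3=f depends on [2:e]
#4=b depends on [3:f]
#5=c has no predecessor
#6=f depends on [4:b]
#7=f depends on [6:f]
#8=b depends on [7:f]
#9=a depends on [8:b]
#10=d depends on [2:e, 5:c]
sources: [0:e, 5:c]
N(rest) = Σ N(rest − s) over sources s of rest; N(one piece) = 1:
  size 1 → [9]=1  [10]=1
  size 2 → [5,10]=1  [8,9]=1  [9,10]=2
  size 3 → [5,9,10]=3  [7,8,9]=1  [8,9,10]=3
  size 4 → [5,8,9,10]=6  [6,7,8,9]=1  [7,8,9,10]=4
  size 5 → [4,6,7,8,9]=1  [5,7,8,9,10]=10  [6,7,8,9,10]=5
  size 6 → [3,4,6,7,8,9]=1  [4,6,7,8,9,10]=6  [5,6,7,8,9,10]=15
  size 7 → [3,4,6,7,8,9,10]=7  [4,5,6,7,8,9,10]=21
  size 8 → [2,3,4,6,7,8,9,10]=7  [3,4,5,6,7,8,9,10]=28
  size 9 → [1,2,3,4,6,7,8,9,10]=7  [2,3,4,5,6,7,8,9,10]=35
  first=0(e) contributes 42
  first=5(c) contributes 7
|[w]| = 49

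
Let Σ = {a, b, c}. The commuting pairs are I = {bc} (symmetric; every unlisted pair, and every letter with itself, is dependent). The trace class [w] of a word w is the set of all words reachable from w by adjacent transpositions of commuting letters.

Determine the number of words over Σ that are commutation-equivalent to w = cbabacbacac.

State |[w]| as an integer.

drop 0:c onto floor
drop 1:b onto floor
drop 2:a onto {0:c, 1:b}
drop 3:b onto {2:a}
drop 4:a onto {3:b}
drop 5:c onto {4:a}
drop 6:b onto {4:a}
drop 7:a onto {5:c, 6:b}
drop 8:c onto {7:a}
drop 9:a onto {8:c}
drop 10:c onto {9:a}
ground layer = {0:c, 1:b}
drop-orders for the pieces not yet dropped (sum over which currently-grounded one goes next):
  1 to go: {10} 1
  2 to go: {9,10} 1
  3 to go: {8,9,10} 1
  4 to go: {7,8,9,10} 1
  5 to go: {5,7,8,9,10} 1  {6,7,8,9,10} 1
  6 to go: {5,6,7,8,9,10} 2
  7 to go: {4,5,6,7,8,9,10} 2
  8 to go: {3,4,5,6,7,8,9,10} 2
  9 to go: {2,3,4,5,6,7,8,9,10} 2
  if 0:c drops first: 2 orders
  if 1:b drops first: 2 orders
heap linearizations: 4

4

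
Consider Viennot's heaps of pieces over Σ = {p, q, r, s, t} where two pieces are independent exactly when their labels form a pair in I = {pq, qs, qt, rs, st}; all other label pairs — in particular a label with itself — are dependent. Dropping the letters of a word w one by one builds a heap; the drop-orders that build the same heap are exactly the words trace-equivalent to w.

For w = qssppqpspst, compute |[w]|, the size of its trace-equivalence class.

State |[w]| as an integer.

110

#0=q has no predecessor
#1=s has no predecessor
#2=s depends on [1:s]
#3=p depends on [2:s]
#4=p depends on [3:p]
#5=q depends on [0:q]
#6=p depends on [4:p]
#7=s depends on [6:p]
#8=p depends on [7:s]
#9=s depends on [8:p]
#10=t depends on [8:p]
sources: [0:q, 1:s]
N(rest) = Σ N(rest − s) over sources s of rest; N(one piece) = 1:
  size 1 → [5]=1  [9]=1  [10]=1
  size 2 → [0,5]=1  [5,9]=2  [5,10]=2  [9,10]=2
  size 3 → [0,5,9]=3  [0,5,10]=3  [5,9,10]=6  [8,9,10]=2
  size 4 → [0,5,9,10]=12  [5,8,9,10]=8  [7,8,9,10]=2
  size 5 → [0,5,8,9,10]=20  [5,7,8,9,10]=10  [6,7,8,9,10]=2
  size 6 → [0,5,7,8,9,10]=30  [4,6,7,8,9,10]=2  [5,6,7,8,9,10]=12
  size 7 → [0,5,6,7,8,9,10]=42  [3,4,6,7,8,9,10]=2  [4,5,6,7,8,9,10]=14
  size 8 → [0,4,5,6,7,8,9,10]=56  [2,3,4,6,7,8,9,10]=2  [3,4,5,6,7,8,9,10]=16
  size 9 → [0,3,4,5,6,7,8,9,10]=72  [1,2,3,4,6,7,8,9,10]=2  [2,3,4,5,6,7,8,9,10]=18
  first=0(q) contributes 20
  first=1(s) contributes 90
|[w]| = 110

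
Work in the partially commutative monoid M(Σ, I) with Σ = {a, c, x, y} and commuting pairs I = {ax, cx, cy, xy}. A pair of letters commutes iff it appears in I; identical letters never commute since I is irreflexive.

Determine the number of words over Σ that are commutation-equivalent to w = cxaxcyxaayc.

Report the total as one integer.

drop 0:c onto floor
drop 1:x onto floor
drop 2:a onto {0:c}
drop 3:x onto {1:x}
drop 4:c onto {2:a}
drop 5:y onto {2:a}
drop 6:x onto {3:x}
drop 7:a onto {4:c, 5:y}
drop 8:a onto {7:a}
drop 9:y onto {8:a}
drop 10:c onto {8:a}
ground layer = {0:c, 1:x}
drop-orders for the pieces not yet dropped (sum over which currently-grounded one goes next):
  1 to go: {6} 1  {9} 1  {10} 1
  2 to go: {3,6} 1  {6,9} 2  {6,10} 2  {9,10} 2
  3 to go: {1,3,6} 1  {3,6,9} 3  {3,6,10} 3  {6,9,10} 6  {8,9,10} 2
  4 to go: {1,3,6,9} 4  {1,3,6,10} 4  {3,6,9,10} 12  {6,8,9,10} 8  {7,8,9,10} 2
  5 to go: {1,3,6,9,10} 20  {3,6,8,9,10} 20  {4,7,8,9,10} 2  {5,7,8,9,10} 2  {6,7,8,9,10} 10
  6 to go: {1,3,6,8,9,10} 40  {3,6,7,8,9,10} 30  {4,5,7,8,9,10} 4  {4,6,7,8,9,10} 12  {5,6,7,8,9,10} 12
  7 to go: {1,3,6,7,8,9,10} 70  {2,4,5,7,8,9,10} 4  {3,4,6,7,8,9,10} 42  {3,5,6,7,8,9,10} 42  {4,5,6,7,8,9,10} 28
  8 to go: {0,2,4,5,7,8,9,10} 4  {1,3,4,6,7,8,9,10} 112  {1,3,5,6,7,8,9,10} 112  {2,4,5,6,7,8,9,10} 32  {3,4,5,6,7,8,9,10} 112
  9 to go: {0,2,4,5,6,7,8,9,10} 36  {1,3,4,5,6,7,8,9,10} 336  {2,3,4,5,6,7,8,9,10} 144
  if 0:c drops first: 480 orders
  if 1:x drops first: 180 orders
heap linearizations: 660

660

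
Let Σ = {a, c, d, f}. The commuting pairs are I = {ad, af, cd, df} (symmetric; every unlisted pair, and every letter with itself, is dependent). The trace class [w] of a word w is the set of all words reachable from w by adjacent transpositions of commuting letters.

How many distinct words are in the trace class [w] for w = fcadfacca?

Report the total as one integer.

drop 0:f onto floor
drop 1:c onto {0:f}
drop 2:a onto {1:c}
drop 3:d onto floor
drop 4:f onto {1:c}
drop 5:a onto {2:a}
drop 6:c onto {4:f, 5:a}
drop 7:c onto {6:c}
drop 8:a onto {7:c}
ground layer = {0:f, 3:d}
drop-orders for the pieces not yet dropped (sum over which currently-grounded one goes next):
  1 to go: {3} 1  {8} 1
  2 to go: {3,8} 2  {7,8} 1
  3 to go: {3,7,8} 3  {6,7,8} 1
  4 to go: {3,6,7,8} 4  {4,6,7,8} 1  {5,6,7,8} 1
  5 to go: {2,5,6,7,8} 1  {3,4,6,7,8} 5  {3,5,6,7,8} 5  {4,5,6,7,8} 2
  6 to go: {2,3,5,6,7,8} 6  {2,4,5,6,7,8} 3  {3,4,5,6,7,8} 12
  7 to go: {1,2,4,5,6,7,8} 3  {2,3,4,5,6,7,8} 21
  if 0:f drops first: 24 orders
  if 3:d drops first: 3 orders
heap linearizations: 27

27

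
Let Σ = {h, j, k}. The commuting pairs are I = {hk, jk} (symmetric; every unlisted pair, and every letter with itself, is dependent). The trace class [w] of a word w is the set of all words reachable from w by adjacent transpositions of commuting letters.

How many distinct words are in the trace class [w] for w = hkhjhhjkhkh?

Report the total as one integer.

165

drop 0:h onto floor
drop 1:k onto floor
drop 2:h onto {0:h}
drop 3:j onto {2:h}
drop 4:h onto {3:j}
drop 5:h onto {4:h}
drop 6:j onto {5:h}
drop 7:k onto {1:k}
drop 8:h onto {6:j}
drop 9:k onto {7:k}
drop 10:h onto {8:h}
ground layer = {0:h, 1:k}
drop-orders for the pieces not yet dropped (sum over which currently-grounded one goes next):
  1 to go: {9} 1  {10} 1
  2 to go: {7,9} 1  {8,10} 1  {9,10} 2
  3 to go: {1,7,9} 1  {6,8,10} 1  {7,9,10} 3  {8,9,10} 3
  4 to go: {1,7,9,10} 4  {5,6,8,10} 1  {6,8,9,10} 4  {7,8,9,10} 6
  5 to go: {1,7,8,9,10} 10  {4,5,6,8,10} 1  {5,6,8,9,10} 5  {6,7,8,9,10} 10
  6 to go: {1,6,7,8,9,10} 20  {3,4,5,6,8,10} 1  {4,5,6,8,9,10} 6  {5,6,7,8,9,10} 15
  7 to go: {1,5,6,7,8,9,10} 35  {2,3,4,5,6,8,10} 1  {3,4,5,6,8,9,10} 7  {4,5,6,7,8,9,10} 21
  8 to go: {0,2,3,4,5,6,8,10} 1  {1,4,5,6,7,8,9,10} 56  {2,3,4,5,6,8,9,10} 8  {3,4,5,6,7,8,9,10} 28
  9 to go: {0,2,3,4,5,6,8,9,10} 9  {1,3,4,5,6,7,8,9,10} 84  {2,3,4,5,6,7,8,9,10} 36
  if 0:h drops first: 120 orders
  if 1:k drops first: 45 orders
heap linearizations: 165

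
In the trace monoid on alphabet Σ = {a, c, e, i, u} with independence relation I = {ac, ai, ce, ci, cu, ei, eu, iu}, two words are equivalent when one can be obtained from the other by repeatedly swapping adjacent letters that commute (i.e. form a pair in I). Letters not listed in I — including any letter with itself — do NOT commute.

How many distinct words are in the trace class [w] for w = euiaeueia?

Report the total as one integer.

216

#0=e has no predecessor
#1=u has no predecessor
#2=i has no predecessor
#3=a depends on [0:e, 1:u]
#4=e depends on [3:a]
#5=u depends on [3:a]
#6=e depends on [4:e]
#7=i depends on [2:i]
#8=a depends on [5:u, 6:e]
sources: [0:e, 1:u, 2:i]
N(rest) = Σ N(rest − s) over sources s of rest; N(one piece) = 1:
  size 1 → [7]=1  [8]=1
  size 2 → [2,7]=1  [5,8]=1  [6,8]=1  [7,8]=2
  size 3 → [2,7,8]=3  [4,6,8]=1  [5,6,8]=2  [5,7,8]=3  [6,7,8]=3
  size 4 → [2,5,7,8]=6  [2,6,7,8]=6  [4,5,6,8]=3  [4,6,7,8]=4  [5,6,7,8]=8
  size 5 → [2,4,6,7,8]=10  [2,5,6,7,8]=20  [3,4,5,6,8]=3  [4,5,6,7,8]=15
  size 6 → [0,3,4,5,6,8]=3  [1,3,4,5,6,8]=3  [2,4,5,6,7,8]=45  [3,4,5,6,7,8]=18
  size 7 → [0,1,3,4,5,6,8]=6  [0,3,4,5,6,7,8]=21  [1,3,4,5,6,7,8]=21  [2,3,4,5,6,7,8]=63
  first=0(e) contributes 84
  first=1(u) contributes 84
  first=2(i) contributes 48
|[w]| = 216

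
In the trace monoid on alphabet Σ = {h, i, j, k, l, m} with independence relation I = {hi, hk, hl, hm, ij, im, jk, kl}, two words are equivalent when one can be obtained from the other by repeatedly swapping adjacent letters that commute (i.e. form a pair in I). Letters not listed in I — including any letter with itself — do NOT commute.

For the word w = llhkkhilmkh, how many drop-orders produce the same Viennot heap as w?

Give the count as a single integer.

990

drop 0:l onto floor
drop 1:l onto {0:l}
drop 2:h onto floor
drop 3:k onto floor
drop 4:k onto {3:k}
drop 5:h onto {2:h}
drop 6:i onto {1:l, 4:k}
drop 7:l onto {6:i}
drop 8:m onto {7:l}
drop 9:k onto {8:m}
drop 10:h onto {5:h}
ground layer = {0:l, 2:h, 3:k}
drop-orders for the pieces not yet dropped (sum over which currently-grounded one goes next):
  1 to go: {9} 1  {10} 1
  2 to go: {5,10} 1  {8,9} 1  {9,10} 2
  3 to go: {2,5,10} 1  {5,9,10} 3  {7,8,9} 1  {8,9,10} 3
  4 to go: {2,5,9,10} 4  {5,8,9,10} 6  {6,7,8,9} 1  {7,8,9,10} 4
  5 to go: {1,6,7,8,9} 1  {2,5,8,9,10} 10  {4,6,7,8,9} 1  {5,7,8,9,10} 10  {6,7,8,9,10} 5
  6 to go: {0,1,6,7,8,9} 1  {1,4,6,7,8,9} 2  {1,6,7,8,9,10} 6  {2,5,7,8,9,10} 20  {3,4,6,7,8,9} 1  {4,6,7,8,9,10} 6  {5,6,7,8,9,10} 15
  7 to go: {0,1,4,6,7,8,9} 3  {0,1,6,7,8,9,10} 7  {1,3,4,6,7,8,9} 3  {1,4,6,7,8,9,10} 14  {1,5,6,7,8,9,10} 21  {2,5,6,7,8,9,10} 35  {3,4,6,7,8,9,10} 7  {4,5,6,7,8,9,10} 21
  8 to go: {0,1,3,4,6,7,8,9} 6  {0,1,4,6,7,8,9,10} 24  {0,1,5,6,7,8,9,10} 28  {1,2,5,6,7,8,9,10} 56  {1,3,4,6,7,8,9,10} 24  {1,4,5,6,7,8,9,10} 56  {2,4,5,6,7,8,9,10} 56  {3,4,5,6,7,8,9,10} 28
  9 to go: {0,1,2,5,6,7,8,9,10} 84  {0,1,3,4,6,7,8,9,10} 54  {0,1,4,5,6,7,8,9,10} 108  {1,2,4,5,6,7,8,9,10} 168  {1,3,4,5,6,7,8,9,10} 108  {2,3,4,5,6,7,8,9,10} 84
  if 0:l drops first: 360 orders
  if 2:h drops first: 270 orders
  if 3:k drops first: 360 orders
heap linearizations: 990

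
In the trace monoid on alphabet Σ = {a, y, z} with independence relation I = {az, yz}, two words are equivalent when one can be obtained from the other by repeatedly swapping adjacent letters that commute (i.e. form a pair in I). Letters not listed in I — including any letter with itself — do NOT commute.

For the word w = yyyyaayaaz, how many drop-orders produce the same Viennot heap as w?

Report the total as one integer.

10

piece 0:y — minimal
piece 1:y rests on {0:y}
piece 2:y rests on {1:y}
piece 3:y rests on {2:y}
piece 4:a rests on {3:y}
piece 5:a rests on {4:a}
piece 6:y rests on {5:a}
piece 7:a rests on {6:y}
piece 8:a rests on {7:a}
piece 9:z — minimal
minimal pieces: {0:y, 9:z}
ways to finish when only these pieces remain (= sum over removing one remaining piece with nothing left below it):
  1 left: {8}→1  {9}→1
  2 left: {7,8}→1  {8,9}→2
  3 left: {6,7,8}→1  {7,8,9}→3
  4 left: {5,6,7,8}→1  {6,7,8,9}→4
  5 left: {4,5,6,7,8}→1  {5,6,7,8,9}→5
  6 left: {3,4,5,6,7,8}→1  {4,5,6,7,8,9}→6
  7 left: {2,3,4,5,6,7,8}→1  {3,4,5,6,7,8,9}→7
  8 left: {1,2,3,4,5,6,7,8}→1  {2,3,4,5,6,7,8,9}→8
  placing 0:y first → 9 extensions
  placing 9:z first → 1 extensions
total linear extensions = 10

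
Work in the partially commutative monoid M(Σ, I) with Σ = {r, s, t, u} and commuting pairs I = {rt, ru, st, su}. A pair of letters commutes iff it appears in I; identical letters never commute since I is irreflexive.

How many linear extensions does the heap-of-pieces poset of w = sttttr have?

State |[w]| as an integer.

15

drop 0:s onto floor
drop 1:t onto floor
drop 2:t onto {1:t}
drop 3:t onto {2:t}
drop 4:t onto {3:t}
drop 5:r onto {0:s}
ground layer = {0:s, 1:t}
drop-orders for the pieces not yet dropped (sum over which currently-grounded one goes next):
  1 to go: {4} 1  {5} 1
  2 to go: {0,5} 1  {3,4} 1  {4,5} 2
  3 to go: {0,4,5} 3  {2,3,4} 1  {3,4,5} 3
  4 to go: {0,3,4,5} 6  {1,2,3,4} 1  {2,3,4,5} 4
  if 0:s drops first: 5 orders
  if 1:t drops first: 10 orders
heap linearizations: 15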